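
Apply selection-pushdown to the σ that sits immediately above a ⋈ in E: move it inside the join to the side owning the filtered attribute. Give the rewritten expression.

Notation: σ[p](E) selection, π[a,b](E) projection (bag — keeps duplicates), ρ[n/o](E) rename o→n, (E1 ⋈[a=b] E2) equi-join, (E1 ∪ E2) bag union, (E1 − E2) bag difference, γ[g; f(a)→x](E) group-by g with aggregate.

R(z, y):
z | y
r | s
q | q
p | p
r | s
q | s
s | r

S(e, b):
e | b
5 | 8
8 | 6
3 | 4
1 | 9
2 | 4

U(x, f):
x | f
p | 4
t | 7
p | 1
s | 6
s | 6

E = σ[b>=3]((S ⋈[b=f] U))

σ filters on b, owned by the left side.
E' = (σ[b>=3](S) ⋈[b=f] U)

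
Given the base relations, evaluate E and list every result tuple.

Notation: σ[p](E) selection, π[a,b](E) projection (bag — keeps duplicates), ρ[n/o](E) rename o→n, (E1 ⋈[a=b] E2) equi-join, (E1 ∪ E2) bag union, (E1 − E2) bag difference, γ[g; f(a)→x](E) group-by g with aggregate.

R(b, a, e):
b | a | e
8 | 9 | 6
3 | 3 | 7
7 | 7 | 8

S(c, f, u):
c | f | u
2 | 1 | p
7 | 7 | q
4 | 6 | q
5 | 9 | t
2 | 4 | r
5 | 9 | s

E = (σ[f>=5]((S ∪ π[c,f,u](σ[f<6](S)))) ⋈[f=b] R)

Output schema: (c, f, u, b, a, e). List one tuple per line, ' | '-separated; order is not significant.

Subexpression sizes:
  S → 6
  S → 6
  σ[f<6](S) → 2
  π[c,f,u](σ[f<6](S)) → 2
  (S ∪ π[c,f,u](σ[f<6](S))) → 8
  σ[f>=5]((S ∪ π[c,f,u](σ[f<6](S)))) → 4
  R → 3
  (σ[f>=5]((S ∪ π[c,f,u](σ[f<6](S)))) ⋈[f=b] R) → 1

== RESULT ==
c | f | u | b | a | e
7 | 7 | q | 7 | 7 | 8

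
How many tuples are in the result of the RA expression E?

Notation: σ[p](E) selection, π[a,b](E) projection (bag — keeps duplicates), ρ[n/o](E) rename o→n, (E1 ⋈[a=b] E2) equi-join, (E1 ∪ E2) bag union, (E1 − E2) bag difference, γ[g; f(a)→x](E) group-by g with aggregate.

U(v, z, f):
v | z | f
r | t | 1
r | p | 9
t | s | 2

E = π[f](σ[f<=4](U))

Per-node cardinality:
  U → 3
  σ[f<=4](U) → 2
  π[f](σ[f<=4](U)) → 2

|E| = 2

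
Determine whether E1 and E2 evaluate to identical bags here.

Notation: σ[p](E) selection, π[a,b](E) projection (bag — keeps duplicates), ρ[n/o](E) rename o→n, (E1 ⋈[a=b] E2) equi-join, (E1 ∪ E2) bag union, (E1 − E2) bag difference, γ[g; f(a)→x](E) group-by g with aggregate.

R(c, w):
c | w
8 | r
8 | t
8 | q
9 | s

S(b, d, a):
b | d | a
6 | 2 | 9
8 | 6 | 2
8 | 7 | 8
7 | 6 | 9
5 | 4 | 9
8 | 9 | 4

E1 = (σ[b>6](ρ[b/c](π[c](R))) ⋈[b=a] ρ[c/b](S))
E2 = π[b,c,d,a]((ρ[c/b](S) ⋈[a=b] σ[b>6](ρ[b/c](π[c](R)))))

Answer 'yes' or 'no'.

E1 row counts bottom-up:
  R → 4
  π[c](R) → 4
  ρ[b/c](π[c](R)) → 4
  σ[b>6](ρ[b/c](π[c](R))) → 4
  S → 6
  ρ[c/b](S) → 6
  (σ[b>6](ρ[b/c](π[c](R))) ⋈[b=a] ρ[c/b](S)) → 6
E2 row counts bottom-up:
  S → 6
  ρ[c/b](S) → 6
  R → 4
  π[c](R) → 4
  ρ[b/c](π[c](R)) → 4
  σ[b>6](ρ[b/c](π[c](R))) → 4
  (ρ[c/b](S) ⋈[a=b] σ[b>6](ρ[b/c](π[c](R)))) → 6
  π[b,c,d,a]((ρ[c/b](S) ⋈[a=b] σ[b>6](ρ[b/c](π[c](R))))) → 6

E1 and E2 produce the same multiset:
b | c | d | a
8 | 8 | 7 | 8
8 | 8 | 7 | 8
8 | 8 | 7 | 8
9 | 5 | 4 | 9
9 | 6 | 2 | 9
9 | 7 | 6 | 9

yes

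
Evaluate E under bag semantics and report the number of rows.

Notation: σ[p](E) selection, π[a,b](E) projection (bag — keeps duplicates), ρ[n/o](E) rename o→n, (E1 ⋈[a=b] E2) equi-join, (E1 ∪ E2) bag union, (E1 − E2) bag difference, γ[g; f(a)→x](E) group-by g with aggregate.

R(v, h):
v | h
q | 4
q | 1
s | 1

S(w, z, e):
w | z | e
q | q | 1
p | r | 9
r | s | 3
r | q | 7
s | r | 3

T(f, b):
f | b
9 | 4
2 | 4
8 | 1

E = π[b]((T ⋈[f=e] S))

Subexpression sizes:
  T → 3
  S → 5
  (T ⋈[f=e] S) → 1
  π[b]((T ⋈[f=e] S)) → 1

|E| = 1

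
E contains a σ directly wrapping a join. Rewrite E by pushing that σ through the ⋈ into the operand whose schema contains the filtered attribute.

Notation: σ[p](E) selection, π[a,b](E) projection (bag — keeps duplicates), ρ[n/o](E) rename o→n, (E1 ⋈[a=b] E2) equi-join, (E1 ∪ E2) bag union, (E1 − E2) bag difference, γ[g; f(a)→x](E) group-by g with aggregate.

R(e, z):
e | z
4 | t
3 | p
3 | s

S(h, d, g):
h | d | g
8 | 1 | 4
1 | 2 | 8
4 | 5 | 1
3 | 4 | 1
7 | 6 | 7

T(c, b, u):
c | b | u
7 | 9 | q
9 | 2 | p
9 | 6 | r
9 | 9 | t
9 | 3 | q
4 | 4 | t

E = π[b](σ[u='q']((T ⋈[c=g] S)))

σ filters on u, owned by the left side.
E' = π[b]((σ[u='q'](T) ⋈[c=g] S))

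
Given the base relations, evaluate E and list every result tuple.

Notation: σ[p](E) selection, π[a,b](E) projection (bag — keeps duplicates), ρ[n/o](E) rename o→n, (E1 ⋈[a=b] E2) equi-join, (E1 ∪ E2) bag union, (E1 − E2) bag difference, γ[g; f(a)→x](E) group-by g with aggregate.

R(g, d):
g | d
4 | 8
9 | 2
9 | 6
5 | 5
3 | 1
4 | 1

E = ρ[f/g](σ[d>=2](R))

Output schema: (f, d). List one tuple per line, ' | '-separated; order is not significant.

Per-node cardinality:
  R → 6
  σ[d>=2](R) → 4
  ρ[f/g](σ[d>=2](R)) → 4

== RESULT ==
f | d
4 | 8
5 | 5
9 | 2
9 | 6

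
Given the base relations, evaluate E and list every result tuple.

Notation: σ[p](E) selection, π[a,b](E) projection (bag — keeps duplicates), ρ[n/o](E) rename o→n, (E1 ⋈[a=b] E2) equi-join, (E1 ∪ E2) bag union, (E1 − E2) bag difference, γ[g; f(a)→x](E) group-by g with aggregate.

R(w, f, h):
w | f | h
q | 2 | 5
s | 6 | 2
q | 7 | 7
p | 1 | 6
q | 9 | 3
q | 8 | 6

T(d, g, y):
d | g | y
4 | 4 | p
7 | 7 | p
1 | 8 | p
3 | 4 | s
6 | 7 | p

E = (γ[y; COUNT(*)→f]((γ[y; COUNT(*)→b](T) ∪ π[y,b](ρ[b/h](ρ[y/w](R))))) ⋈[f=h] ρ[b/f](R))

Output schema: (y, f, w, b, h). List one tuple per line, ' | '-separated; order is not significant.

Subexpression sizes:
  T → 5
  γ[y; COUNT(*)→b](T) → 2
  R → 6
  ρ[y/w](R) → 6
  ρ[b/h](ρ[y/w](R)) → 6
  π[y,b](ρ[b/h](ρ[y/w](R))) → 6
  (γ[y; COUNT(*)→b](T) ∪ π[y,b](ρ[b/h](ρ[y/w](R)))) → 8
  γ[y; COUNT(*)→f]((γ[y; COUNT(*)→b](T) ∪ π[y,b](ρ[b/h](ρ[y/w](R))))) → 3
  R → 6
  ρ[b/f](R) → 6
  (γ[y; COUNT(*)→f]((γ[y; COUNT(*)→b](T) ∪ π[y,b](ρ[b/h](ρ[y/w](R))))) ⋈[f=h] ρ[b/f](R)) → 2

== RESULT ==
y | f | w | b | h
p | 2 | s | 6 | 2
s | 2 | s | 6 | 2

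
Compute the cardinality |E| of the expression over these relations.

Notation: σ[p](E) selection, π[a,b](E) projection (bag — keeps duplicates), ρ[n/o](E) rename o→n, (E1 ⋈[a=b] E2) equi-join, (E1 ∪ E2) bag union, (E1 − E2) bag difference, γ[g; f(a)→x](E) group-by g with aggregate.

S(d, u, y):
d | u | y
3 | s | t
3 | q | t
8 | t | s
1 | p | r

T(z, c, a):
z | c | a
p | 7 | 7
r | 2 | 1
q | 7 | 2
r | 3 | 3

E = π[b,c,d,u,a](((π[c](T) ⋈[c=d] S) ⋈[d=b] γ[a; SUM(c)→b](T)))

Stepwise |·|:
  T → 4
  π[c](T) → 4
  S → 4
  (π[c](T) ⋈[c=d] S) → 2
  T → 4
  γ[a; SUM(c)→b](T) → 4
  ((π[c](T) ⋈[c=d] S) ⋈[d=b] γ[a; SUM(c)→b](T)) → 2
  π[b,c,d,u,a](((π[c](T) ⋈[c=d] S) ⋈[d=b] γ[a; SUM(c)→b](T))) → 2

|E| = 2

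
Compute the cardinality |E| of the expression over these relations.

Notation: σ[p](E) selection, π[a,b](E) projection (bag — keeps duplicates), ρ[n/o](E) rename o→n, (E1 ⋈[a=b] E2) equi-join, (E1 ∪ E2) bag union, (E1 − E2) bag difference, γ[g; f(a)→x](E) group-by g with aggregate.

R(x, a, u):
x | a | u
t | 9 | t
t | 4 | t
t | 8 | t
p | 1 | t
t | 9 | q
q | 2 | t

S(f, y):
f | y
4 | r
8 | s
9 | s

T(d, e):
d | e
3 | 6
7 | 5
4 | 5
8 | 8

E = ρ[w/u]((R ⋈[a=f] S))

Subexpression sizes:
  R → 6
  S → 3
  (R ⋈[a=f] S) → 4
  ρ[w/u]((R ⋈[a=f] S)) → 4

|E| = 4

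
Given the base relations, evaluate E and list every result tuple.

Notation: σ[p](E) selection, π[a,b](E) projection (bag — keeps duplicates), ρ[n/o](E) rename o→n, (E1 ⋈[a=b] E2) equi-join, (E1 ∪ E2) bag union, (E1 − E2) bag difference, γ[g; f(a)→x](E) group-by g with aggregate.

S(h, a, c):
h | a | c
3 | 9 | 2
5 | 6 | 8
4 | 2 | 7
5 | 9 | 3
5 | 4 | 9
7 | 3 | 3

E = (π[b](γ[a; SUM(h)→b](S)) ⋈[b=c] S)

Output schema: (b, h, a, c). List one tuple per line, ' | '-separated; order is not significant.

Row counts bottom-up:
  S → 6
  γ[a; SUM(h)→b](S) → 5
  π[b](γ[a; SUM(h)→b](S)) → 5
  S → 6
  (π[b](γ[a; SUM(h)→b](S)) ⋈[b=c] S) → 2

== RESULT ==
b | h | a | c
7 | 4 | 2 | 7
8 | 5 | 6 | 8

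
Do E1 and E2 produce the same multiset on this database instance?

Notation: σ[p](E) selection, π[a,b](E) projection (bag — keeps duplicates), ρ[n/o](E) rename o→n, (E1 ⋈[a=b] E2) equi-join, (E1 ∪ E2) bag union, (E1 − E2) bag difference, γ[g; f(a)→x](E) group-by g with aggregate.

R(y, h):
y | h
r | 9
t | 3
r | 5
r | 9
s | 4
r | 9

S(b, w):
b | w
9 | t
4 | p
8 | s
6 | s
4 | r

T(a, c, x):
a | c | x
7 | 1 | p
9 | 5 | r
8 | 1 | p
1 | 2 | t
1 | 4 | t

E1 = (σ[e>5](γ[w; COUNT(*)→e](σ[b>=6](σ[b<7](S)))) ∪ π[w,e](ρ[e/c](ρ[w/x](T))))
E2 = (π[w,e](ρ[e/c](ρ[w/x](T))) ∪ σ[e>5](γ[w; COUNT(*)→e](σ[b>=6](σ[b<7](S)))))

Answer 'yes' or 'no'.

E1 row counts bottom-up:
  S → 5
  σ[b<7](S) → 3
  σ[b>=6](σ[b<7](S)) → 1
  γ[w; COUNT(*)→e](σ[b>=6](σ[b<7](S))) → 1
  σ[e>5](γ[w; COUNT(*)→e](σ[b>=6](σ[b<7](S)))) → 0
  T → 5
  ρ[w/x](T) → 5
  ρ[e/c](ρ[w/x](T)) → 5
  π[w,e](ρ[e/c](ρ[w/x](T))) → 5
  (σ[e>5](γ[w; COUNT(*)→e](σ[b>=6](σ[b<7](S)))) ∪ π[w,e](ρ[e/c](ρ[w/x](T)))) → 5
E2 row counts bottom-up:
  T → 5
  ρ[w/x](T) → 5
  ρ[e/c](ρ[w/x](T)) → 5
  π[w,e](ρ[e/c](ρ[w/x](T))) → 5
  S → 5
  σ[b<7](S) → 3
  σ[b>=6](σ[b<7](S)) → 1
  γ[w; COUNT(*)→e](σ[b>=6](σ[b<7](S))) → 1
  σ[e>5](γ[w; COUNT(*)→e](σ[b>=6](σ[b<7](S)))) → 0
  (π[w,e](ρ[e/c](ρ[w/x](T))) ∪ σ[e>5](γ[w; COUNT(*)→e](σ[b>=6](σ[b<7](S))))) → 5

E1 and E2 produce the same multiset:
w | e
p | 1
p | 1
r | 5
t | 2
t | 4

yes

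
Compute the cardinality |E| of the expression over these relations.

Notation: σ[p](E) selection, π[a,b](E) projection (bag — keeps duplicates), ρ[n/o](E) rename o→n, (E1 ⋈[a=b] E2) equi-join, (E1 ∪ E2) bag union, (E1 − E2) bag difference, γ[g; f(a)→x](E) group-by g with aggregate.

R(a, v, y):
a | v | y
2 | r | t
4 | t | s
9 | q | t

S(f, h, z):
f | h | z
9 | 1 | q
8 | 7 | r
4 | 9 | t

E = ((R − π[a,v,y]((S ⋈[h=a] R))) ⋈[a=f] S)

Row counts bottom-up:
  R → 3
  S → 3
  R → 3
  (S ⋈[h=a] R) → 1
  π[a,v,y]((S ⋈[h=a] R)) → 1
  (R − π[a,v,y]((S ⋈[h=a] R))) → 2
  S → 3
  ((R − π[a,v,y]((S ⋈[h=a] R))) ⋈[a=f] S) → 1

|E| = 1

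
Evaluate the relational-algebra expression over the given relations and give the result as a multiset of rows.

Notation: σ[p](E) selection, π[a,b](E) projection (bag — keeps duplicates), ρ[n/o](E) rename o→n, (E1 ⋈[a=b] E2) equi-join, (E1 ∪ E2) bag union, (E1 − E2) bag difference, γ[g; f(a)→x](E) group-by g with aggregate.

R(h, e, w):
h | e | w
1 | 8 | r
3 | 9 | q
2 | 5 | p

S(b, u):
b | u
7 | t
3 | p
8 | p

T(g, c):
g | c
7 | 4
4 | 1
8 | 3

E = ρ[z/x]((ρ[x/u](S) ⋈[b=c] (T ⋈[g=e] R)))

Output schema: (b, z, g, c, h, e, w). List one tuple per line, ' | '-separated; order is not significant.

Per-node cardinality:
  S → 3
  ρ[x/u](S) → 3
  T → 3
  R → 3
  (T ⋈[g=e] R) → 1
  (ρ[x/u](S) ⋈[b=c] (T ⋈[g=e] R)) → 1
  ρ[z/x]((ρ[x/u](S) ⋈[b=c] (T ⋈[g=e] R))) → 1

== RESULT ==
b | z | g | c | h | e | w
3 | p | 8 | 3 | 1 | 8 | r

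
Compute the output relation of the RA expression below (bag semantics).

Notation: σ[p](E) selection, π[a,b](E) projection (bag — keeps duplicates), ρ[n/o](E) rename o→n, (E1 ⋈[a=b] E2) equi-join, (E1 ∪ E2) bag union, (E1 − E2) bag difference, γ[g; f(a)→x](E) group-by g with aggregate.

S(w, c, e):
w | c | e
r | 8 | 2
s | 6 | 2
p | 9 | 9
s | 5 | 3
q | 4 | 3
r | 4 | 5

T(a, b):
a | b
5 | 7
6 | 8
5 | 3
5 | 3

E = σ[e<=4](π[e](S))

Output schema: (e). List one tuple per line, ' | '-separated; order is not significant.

Subexpression sizes:
  S → 6
  π[e](S) → 6
  σ[e<=4](π[e](S)) → 4

== RESULT ==
e
2
2
3
3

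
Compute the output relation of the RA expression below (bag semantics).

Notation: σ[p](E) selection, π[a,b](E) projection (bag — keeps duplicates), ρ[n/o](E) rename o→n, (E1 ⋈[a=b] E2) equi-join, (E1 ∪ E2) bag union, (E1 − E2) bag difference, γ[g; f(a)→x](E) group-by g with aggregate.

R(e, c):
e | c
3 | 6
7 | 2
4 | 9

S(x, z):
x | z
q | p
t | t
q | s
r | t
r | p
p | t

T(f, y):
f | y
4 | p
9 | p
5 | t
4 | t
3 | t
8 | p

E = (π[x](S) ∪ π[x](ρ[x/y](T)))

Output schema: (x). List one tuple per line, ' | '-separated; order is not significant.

Subexpression sizes:
  S → 6
  π[x](S) → 6
  T → 6
  ρ[x/y](T) → 6
  π[x](ρ[x/y](T)) → 6
  (π[x](S) ∪ π[x](ρ[x/y](T))) → 12

== RESULT ==
x
p
p
p
p
q
q
r
r
t
t
t
t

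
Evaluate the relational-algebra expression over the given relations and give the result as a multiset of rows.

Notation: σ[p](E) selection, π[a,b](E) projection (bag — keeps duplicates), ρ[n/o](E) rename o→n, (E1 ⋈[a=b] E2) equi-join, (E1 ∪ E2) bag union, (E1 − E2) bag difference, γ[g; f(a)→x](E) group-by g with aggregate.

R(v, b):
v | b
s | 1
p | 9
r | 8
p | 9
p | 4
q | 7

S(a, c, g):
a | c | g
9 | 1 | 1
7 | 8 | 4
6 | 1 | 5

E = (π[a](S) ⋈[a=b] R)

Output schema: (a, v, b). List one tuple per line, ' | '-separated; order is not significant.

Per-node cardinality:
  S → 3
  π[a](S) → 3
  R → 6
  (π[a](S) ⋈[a=b] R) → 3

== RESULT ==
a | v | b
7 | q | 7
9 | p | 9
9 | p | 9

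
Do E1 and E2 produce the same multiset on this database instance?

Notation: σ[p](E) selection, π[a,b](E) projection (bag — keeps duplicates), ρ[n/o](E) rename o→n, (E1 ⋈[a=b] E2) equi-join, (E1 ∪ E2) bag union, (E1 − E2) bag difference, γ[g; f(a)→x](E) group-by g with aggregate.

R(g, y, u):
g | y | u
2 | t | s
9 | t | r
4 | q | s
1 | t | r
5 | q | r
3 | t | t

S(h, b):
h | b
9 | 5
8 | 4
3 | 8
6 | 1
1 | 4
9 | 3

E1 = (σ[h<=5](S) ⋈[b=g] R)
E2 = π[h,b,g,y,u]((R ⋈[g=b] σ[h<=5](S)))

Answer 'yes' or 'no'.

E1 row counts bottom-up:
  S → 6
  σ[h<=5](S) → 2
  R → 6
  (σ[h<=5](S) ⋈[b=g] R) → 1
E2 row counts bottom-up:
  R → 6
  S → 6
  σ[h<=5](S) → 2
  (R ⋈[g=b] σ[h<=5](S)) → 1
  π[h,b,g,y,u]((R ⋈[g=b] σ[h<=5](S))) → 1

E1 and E2 produce the same multiset:
h | b | g | y | u
1 | 4 | 4 | q | s

yes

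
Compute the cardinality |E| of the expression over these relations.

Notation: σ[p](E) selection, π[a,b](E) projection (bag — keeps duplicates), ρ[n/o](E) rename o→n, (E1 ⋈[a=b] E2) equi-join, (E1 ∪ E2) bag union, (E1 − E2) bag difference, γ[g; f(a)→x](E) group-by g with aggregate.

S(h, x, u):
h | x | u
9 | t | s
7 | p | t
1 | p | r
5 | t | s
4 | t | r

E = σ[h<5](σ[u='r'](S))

Subexpression sizes:
  S → 5
  σ[u='r'](S) → 2
  σ[h<5](σ[u='r'](S)) → 2

|E| = 2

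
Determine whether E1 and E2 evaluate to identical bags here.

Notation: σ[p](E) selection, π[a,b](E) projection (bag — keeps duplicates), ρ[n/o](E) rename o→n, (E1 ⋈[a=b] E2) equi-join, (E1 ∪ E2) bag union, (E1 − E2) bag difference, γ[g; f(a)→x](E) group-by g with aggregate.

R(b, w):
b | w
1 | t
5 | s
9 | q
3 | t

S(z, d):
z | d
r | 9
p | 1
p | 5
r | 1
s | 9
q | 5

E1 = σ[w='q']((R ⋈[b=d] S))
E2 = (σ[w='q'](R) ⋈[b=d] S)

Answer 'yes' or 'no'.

E1 subexpression sizes:
  R → 4
  S → 6
  (R ⋈[b=d] S) → 6
  σ[w='q']((R ⋈[b=d] S)) → 2
E2 subexpression sizes:
  R → 4
  σ[w='q'](R) → 1
  S → 6
  (σ[w='q'](R) ⋈[b=d] S) → 2

E1 and E2 produce the same multiset:
b | w | z | d
9 | q | r | 9
9 | q | s | 9

yes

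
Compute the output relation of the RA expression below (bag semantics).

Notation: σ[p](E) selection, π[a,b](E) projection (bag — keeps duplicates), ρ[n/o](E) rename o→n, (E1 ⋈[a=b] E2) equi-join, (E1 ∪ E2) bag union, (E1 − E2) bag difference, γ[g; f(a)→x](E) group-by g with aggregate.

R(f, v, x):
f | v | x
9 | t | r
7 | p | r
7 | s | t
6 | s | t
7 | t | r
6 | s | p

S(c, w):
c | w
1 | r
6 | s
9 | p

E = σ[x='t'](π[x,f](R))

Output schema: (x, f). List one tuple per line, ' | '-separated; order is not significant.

Row counts bottom-up:
  R → 6
  π[x,f](R) → 6
  σ[x='t'](π[x,f](R)) → 2

== RESULT ==
x | f
t | 6
t | 7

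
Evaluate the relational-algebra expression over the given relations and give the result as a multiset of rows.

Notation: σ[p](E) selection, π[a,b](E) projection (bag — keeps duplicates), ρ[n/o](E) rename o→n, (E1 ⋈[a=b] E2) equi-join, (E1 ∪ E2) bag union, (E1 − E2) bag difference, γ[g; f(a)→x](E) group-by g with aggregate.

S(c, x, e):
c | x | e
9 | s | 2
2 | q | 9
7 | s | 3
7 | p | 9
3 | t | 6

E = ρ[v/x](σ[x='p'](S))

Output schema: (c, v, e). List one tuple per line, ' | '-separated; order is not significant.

Per-node cardinality:
  S → 5
  σ[x='p'](S) → 1
  ρ[v/x](σ[x='p'](S)) → 1

== RESULT ==
c | v | e
7 | p | 9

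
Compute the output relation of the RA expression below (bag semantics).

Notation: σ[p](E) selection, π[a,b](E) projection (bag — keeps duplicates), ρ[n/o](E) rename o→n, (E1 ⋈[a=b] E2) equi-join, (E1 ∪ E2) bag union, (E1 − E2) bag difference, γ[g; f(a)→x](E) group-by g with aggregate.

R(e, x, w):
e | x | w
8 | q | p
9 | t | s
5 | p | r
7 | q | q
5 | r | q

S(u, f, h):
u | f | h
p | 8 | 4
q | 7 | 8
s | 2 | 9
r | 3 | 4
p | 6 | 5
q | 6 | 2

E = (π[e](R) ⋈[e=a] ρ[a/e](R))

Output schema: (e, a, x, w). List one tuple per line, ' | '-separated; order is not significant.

Stepwise |·|:
  R → 5
  π[e](R) → 5
  R → 5
  ρ[a/e](R) → 5
  (π[e](R) ⋈[e=a] ρ[a/e](R)) → 7

== RESULT ==
e | a | x | w
5 | 5 | p | r
5 | 5 | p | r
5 | 5 | r | q
5 | 5 | r | q
7 | 7 | q | q
8 | 8 | q | p
9 | 9 | t | s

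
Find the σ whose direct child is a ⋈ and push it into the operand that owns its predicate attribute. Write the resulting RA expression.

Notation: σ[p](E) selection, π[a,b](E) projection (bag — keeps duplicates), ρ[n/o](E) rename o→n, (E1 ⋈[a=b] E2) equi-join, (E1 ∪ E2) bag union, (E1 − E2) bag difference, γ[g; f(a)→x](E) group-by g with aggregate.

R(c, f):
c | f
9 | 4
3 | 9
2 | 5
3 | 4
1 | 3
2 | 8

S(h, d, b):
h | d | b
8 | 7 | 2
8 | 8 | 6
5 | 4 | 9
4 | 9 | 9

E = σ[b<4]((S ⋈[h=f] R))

σ filters on b, owned by the left side.
E' = (σ[b<4](S) ⋈[h=f] R)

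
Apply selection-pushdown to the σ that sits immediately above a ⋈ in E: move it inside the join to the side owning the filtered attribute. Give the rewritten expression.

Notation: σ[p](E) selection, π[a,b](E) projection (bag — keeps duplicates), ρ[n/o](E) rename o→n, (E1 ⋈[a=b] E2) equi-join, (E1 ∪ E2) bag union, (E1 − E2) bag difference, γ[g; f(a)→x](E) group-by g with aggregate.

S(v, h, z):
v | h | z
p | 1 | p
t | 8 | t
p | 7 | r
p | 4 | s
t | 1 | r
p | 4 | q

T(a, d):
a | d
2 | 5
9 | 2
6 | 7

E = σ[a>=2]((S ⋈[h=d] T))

σ filters on a, owned by the right side.
E' = (S ⋈[h=d] σ[a>=2](T))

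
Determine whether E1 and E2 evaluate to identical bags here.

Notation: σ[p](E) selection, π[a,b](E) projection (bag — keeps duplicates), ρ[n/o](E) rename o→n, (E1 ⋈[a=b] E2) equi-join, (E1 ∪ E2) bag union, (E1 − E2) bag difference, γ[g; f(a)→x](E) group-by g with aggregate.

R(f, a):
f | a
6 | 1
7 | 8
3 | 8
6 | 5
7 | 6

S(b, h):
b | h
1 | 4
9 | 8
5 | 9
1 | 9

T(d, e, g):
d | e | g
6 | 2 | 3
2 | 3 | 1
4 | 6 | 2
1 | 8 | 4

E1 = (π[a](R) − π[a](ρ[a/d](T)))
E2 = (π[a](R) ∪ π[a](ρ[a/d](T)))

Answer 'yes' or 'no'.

E1 per-node cardinality:
  R → 5
  π[a](R) → 5
  T → 4
  ρ[a/d](T) → 4
  π[a](ρ[a/d](T)) → 4
  (π[a](R) − π[a](ρ[a/d](T))) → 3
E2 per-node cardinality:
  R → 5
  π[a](R) → 5
  T → 4
  ρ[a/d](T) → 4
  π[a](ρ[a/d](T)) → 4
  (π[a](R) ∪ π[a](ρ[a/d](T))) → 9

E1 result:
a
5
8
8
E2 result:
a
1
1
2
4
5
6
6
8
8
Witness: (6,) appears 0× in E1 but 2× in E2.

no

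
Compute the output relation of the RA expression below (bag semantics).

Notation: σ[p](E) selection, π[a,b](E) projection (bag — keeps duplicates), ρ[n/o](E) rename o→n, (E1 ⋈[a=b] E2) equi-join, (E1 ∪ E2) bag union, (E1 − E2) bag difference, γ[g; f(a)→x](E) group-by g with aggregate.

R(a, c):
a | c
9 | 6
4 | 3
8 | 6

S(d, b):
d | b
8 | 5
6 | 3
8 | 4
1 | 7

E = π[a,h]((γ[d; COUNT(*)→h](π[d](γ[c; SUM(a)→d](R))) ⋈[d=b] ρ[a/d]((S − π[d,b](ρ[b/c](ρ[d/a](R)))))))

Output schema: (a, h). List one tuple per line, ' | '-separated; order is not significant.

Per-node cardinality:
  R → 3
  γ[c; SUM(a)→d](R) → 2
  π[d](γ[c; SUM(a)→d](R)) → 2
  γ[d; COUNT(*)→h](π[d](γ[c; SUM(a)→d](R))) → 2
  S → 4
  R → 3
  ρ[d/a](R) → 3
  ρ[b/c](ρ[d/a](R)) → 3
  π[d,b](ρ[b/c](ρ[d/a](R))) → 3
  (S − π[d,b](ρ[b/c](ρ[d/a](R)))) → 4
  ρ[a/d]((S − π[d,b](ρ[b/c](ρ[d/a](R))))) → 4
  (γ[d; COUNT(*)→h](π[d](γ[c; SUM(a)→d](R))) ⋈[d=b] ρ[a/d]((S − π[d,b](ρ[b/c](ρ[d/a](R)))))) → 1
  π[a,h]((γ[d; COUNT(*)→h](π[d](γ[c; SUM(a)→d](R))) ⋈[d=b] ρ[a/d]((S − π[d,b](ρ[b/c](ρ[d/a](R))))))) → 1

== RESULT ==
a | h
8 | 1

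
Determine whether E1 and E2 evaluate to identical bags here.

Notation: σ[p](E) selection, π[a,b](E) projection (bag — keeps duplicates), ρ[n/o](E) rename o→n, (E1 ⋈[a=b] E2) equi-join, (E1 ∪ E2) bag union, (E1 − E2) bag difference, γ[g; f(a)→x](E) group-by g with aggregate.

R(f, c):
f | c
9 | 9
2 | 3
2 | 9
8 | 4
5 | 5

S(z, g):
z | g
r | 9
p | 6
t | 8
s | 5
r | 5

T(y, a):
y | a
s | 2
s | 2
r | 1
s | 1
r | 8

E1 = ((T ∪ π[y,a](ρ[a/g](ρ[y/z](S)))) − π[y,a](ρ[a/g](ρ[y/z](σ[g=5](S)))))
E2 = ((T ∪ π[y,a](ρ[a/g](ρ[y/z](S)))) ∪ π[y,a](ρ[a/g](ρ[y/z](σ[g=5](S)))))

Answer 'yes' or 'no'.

E1 row counts bottom-up:
  T → 5
  S → 5
  ρ[y/z](S) → 5
  ρ[a/g](ρ[y/z](S)) → 5
  π[y,a](ρ[a/g](ρ[y/z](S))) → 5
  (T ∪ π[y,a](ρ[a/g](ρ[y/z](S)))) → 10
  S → 5
  σ[g=5](S) → 2
  ρ[y/z](σ[g=5](S)) → 2
  ρ[a/g](ρ[y/z](σ[g=5](S))) → 2
  π[y,a](ρ[a/g](ρ[y/z](σ[g=5](S)))) → 2
  ((T ∪ π[y,a](ρ[a/g](ρ[y/z](S)))) − π[y,a](ρ[a/g](ρ[y/z](σ[g=5](S))))) → 8
E2 row counts bottom-up:
  T → 5
  S → 5
  ρ[y/z](S) → 5
  ρ[a/g](ρ[y/z](S)) → 5
  π[y,a](ρ[a/g](ρ[y/z](S))) → 5
  (T ∪ π[y,a](ρ[a/g](ρ[y/z](S)))) → 10
  S → 5
  σ[g=5](S) → 2
  ρ[y/z](σ[g=5](S)) → 2
  ρ[a/g](ρ[y/z](σ[g=5](S))) → 2
  π[y,a](ρ[a/g](ρ[y/z](σ[g=5](S)))) → 2
  ((T ∪ π[y,a](ρ[a/g](ρ[y/z](S)))) ∪ π[y,a](ρ[a/g](ρ[y/z](σ[g=5](S))))) → 12

E1 result:
y | a
p | 6
r | 1
r | 8
r | 9
s | 1
s | 2
s | 2
t | 8
E2 result:
y | a
p | 6
r | 1
r | 5
r | 5
r | 8
r | 9
s | 1
s | 2
s | 2
s | 5
s | 5
t | 8
Witness: ('r', 5) appears 0× in E1 but 2× in E2.

no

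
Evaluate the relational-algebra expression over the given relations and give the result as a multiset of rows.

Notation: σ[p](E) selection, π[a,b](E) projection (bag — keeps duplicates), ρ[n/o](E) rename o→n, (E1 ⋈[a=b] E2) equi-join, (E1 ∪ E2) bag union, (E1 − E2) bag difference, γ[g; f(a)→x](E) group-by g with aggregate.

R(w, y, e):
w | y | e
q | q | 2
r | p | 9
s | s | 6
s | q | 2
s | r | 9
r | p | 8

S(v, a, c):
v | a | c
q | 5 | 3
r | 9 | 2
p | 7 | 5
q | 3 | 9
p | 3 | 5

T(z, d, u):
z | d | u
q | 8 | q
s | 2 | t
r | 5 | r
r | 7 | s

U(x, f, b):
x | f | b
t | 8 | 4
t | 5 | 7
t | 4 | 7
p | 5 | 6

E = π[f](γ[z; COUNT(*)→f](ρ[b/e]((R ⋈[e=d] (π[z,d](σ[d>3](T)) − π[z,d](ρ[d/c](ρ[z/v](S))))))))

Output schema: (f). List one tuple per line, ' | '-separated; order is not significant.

Stepwise |·|:
  R → 6
  T → 4
  σ[d>3](T) → 3
  π[z,d](σ[d>3](T)) → 3
  S → 5
  ρ[z/v](S) → 5
  ρ[d/c](ρ[z/v](S)) → 5
  π[z,d](ρ[d/c](ρ[z/v](S))) → 5
  (π[z,d](σ[d>3](T)) − π[z,d](ρ[d/c](ρ[z/v](S)))) → 3
  (R ⋈[e=d] (π[z,d](σ[d>3](T)) − π[z,d](ρ[d/c](ρ[z/v](S))))) → 1
  ρ[b/e]((R ⋈[e=d] (π[z,d](σ[d>3](T)) − π[z,d](ρ[d/c](ρ[z/v](S)))))) → 1
  γ[z; COUNT(*)→f](ρ[b/e]((R ⋈[e=d] (π[z,d](σ[d>3](T)) − π[z,d](ρ[d/c](ρ[z/v](S))))))) → 1
  π[f](γ[z; COUNT(*)→f](ρ[b/e]((R ⋈[e=d] (π[z,d](σ[d>3](T)) − π[z,d](ρ[d/c](ρ[z/v](S)))))))) → 1

== RESULT ==
f
1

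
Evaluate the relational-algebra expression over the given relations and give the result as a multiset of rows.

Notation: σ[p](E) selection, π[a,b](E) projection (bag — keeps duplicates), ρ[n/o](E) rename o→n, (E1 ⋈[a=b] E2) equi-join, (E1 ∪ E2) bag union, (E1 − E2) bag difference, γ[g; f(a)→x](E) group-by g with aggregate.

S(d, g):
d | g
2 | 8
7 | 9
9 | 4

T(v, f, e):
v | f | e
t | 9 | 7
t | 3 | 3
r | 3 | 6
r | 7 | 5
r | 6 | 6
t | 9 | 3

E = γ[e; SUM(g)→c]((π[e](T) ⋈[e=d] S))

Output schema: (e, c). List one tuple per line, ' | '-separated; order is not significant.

Row counts bottom-up:
  T → 6
  π[e](T) → 6
  S → 3
  (π[e](T) ⋈[e=d] S) → 1
  γ[e; SUM(g)→c]((π[e](T) ⋈[e=d] S)) → 1

== RESULT ==
e | c
7 | 9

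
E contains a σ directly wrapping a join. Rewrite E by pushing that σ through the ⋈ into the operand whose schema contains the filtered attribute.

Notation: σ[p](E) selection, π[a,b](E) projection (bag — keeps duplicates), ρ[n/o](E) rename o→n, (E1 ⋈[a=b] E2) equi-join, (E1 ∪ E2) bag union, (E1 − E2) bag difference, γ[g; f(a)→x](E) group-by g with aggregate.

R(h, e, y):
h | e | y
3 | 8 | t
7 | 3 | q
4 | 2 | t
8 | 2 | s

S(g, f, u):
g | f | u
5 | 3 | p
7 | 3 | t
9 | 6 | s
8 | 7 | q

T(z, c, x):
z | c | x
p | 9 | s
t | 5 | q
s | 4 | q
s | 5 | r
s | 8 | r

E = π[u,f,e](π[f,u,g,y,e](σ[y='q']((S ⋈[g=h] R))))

σ filters on y, owned by the right side.
E' = π[u,f,e](π[f,u,g,y,e]((S ⋈[g=h] σ[y='q'](R))))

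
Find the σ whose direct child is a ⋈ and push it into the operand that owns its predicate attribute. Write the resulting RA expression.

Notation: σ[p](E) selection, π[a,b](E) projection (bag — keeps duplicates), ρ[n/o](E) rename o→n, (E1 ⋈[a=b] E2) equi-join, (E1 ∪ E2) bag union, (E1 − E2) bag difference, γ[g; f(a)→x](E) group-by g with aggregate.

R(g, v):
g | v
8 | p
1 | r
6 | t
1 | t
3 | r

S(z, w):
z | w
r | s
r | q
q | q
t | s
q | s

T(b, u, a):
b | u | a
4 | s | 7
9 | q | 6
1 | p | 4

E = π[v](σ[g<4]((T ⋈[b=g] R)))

σ filters on g, owned by the right side.
E' = π[v]((T ⋈[b=g] σ[g<4](R)))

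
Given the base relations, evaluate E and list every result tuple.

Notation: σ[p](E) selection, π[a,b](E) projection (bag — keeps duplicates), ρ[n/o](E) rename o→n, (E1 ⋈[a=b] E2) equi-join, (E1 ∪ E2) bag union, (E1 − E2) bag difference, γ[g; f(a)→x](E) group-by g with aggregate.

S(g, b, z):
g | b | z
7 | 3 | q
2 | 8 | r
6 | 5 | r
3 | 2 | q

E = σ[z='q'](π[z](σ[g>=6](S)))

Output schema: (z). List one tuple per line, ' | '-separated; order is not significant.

Per-node cardinality:
  S → 4
  σ[g>=6](S) → 2
  π[z](σ[g>=6](S)) → 2
  σ[z='q'](π[z](σ[g>=6](S))) → 1

== RESULT ==
z
q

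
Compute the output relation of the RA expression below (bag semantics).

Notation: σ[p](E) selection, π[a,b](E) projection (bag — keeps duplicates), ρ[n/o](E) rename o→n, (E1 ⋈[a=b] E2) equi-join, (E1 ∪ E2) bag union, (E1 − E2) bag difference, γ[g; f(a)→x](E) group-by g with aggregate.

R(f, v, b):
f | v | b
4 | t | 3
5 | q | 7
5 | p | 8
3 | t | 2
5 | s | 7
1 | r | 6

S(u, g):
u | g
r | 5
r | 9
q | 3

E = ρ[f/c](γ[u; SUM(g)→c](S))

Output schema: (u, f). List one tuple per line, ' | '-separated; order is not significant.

Row counts bottom-up:
  S → 3
  γ[u; SUM(g)→c](S) → 2
  ρ[f/c](γ[u; SUM(g)→c](S)) → 2

== RESULT ==
u | f
q | 3
r | 14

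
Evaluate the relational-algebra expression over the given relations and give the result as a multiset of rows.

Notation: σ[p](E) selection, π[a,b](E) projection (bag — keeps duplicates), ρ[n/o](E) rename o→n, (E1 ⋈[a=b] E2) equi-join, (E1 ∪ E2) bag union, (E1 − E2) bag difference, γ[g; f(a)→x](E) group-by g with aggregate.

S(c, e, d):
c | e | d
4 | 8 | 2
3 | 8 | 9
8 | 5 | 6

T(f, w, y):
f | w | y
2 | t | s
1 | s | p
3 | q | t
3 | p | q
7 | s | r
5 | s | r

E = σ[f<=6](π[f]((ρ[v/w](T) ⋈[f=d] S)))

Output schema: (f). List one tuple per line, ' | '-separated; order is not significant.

Stepwise |·|:
  T → 6
  ρ[v/w](T) → 6
  S → 3
  (ρ[v/w](T) ⋈[f=d] S) → 1
  π[f]((ρ[v/w](T) ⋈[f=d] S)) → 1
  σ[f<=6](π[f]((ρ[v/w](T) ⋈[f=d] S))) → 1

== RESULT ==
f
2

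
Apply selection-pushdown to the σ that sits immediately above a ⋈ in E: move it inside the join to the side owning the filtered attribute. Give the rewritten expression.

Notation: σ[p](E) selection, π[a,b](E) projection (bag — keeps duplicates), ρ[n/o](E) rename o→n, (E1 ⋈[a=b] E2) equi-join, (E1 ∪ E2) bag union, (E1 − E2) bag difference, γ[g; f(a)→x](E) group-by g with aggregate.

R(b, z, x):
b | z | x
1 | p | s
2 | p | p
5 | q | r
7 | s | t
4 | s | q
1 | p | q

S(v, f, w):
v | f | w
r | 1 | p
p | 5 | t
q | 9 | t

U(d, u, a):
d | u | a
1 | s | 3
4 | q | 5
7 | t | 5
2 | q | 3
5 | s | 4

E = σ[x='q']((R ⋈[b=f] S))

σ filters on x, owned by the left side.
E' = (σ[x='q'](R) ⋈[b=f] S)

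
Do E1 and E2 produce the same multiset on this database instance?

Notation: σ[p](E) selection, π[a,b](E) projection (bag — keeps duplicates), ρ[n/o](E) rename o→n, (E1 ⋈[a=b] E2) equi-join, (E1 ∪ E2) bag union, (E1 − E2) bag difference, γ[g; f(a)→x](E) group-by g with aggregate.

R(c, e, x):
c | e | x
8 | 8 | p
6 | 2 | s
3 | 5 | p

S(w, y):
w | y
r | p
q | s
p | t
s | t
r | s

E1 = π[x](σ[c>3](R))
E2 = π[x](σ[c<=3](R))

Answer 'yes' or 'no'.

E1 stepwise |·|:
  R → 3
  σ[c>3](R) → 2
  π[x](σ[c>3](R)) → 2
E2 stepwise |·|:
  R → 3
  σ[c<=3](R) → 1
  π[x](σ[c<=3](R)) → 1

E1 result:
x
p
s
E2 result:
x
p
Witness: ('s',) appears 1× in E1 but 0× in E2.

no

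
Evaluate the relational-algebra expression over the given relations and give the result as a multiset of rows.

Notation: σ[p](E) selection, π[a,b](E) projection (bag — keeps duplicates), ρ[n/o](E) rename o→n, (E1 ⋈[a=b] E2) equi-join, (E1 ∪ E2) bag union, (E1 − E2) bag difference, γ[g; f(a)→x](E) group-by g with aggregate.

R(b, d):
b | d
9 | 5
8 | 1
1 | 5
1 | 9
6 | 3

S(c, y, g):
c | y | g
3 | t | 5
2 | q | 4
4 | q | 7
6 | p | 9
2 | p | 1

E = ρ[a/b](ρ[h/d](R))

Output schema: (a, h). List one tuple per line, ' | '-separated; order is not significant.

Row counts bottom-up:
  R → 5
  ρ[h/d](R) → 5
  ρ[a/b](ρ[h/d](R)) → 5

== RESULT ==
a | h
1 | 5
1 | 9
6 | 3
8 | 1
9 | 5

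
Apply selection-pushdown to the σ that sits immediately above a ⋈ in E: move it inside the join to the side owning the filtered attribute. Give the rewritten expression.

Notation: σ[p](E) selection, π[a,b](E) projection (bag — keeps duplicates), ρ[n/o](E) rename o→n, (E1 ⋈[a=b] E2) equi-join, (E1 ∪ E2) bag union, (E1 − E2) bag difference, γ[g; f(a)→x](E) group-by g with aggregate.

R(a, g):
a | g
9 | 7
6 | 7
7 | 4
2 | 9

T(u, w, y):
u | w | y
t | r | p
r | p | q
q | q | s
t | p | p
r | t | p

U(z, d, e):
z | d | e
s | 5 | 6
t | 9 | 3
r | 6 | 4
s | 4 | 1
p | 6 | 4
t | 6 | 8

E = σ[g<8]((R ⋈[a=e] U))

σ filters on g, owned by the left side.
E' = (σ[g<8](R) ⋈[a=e] U)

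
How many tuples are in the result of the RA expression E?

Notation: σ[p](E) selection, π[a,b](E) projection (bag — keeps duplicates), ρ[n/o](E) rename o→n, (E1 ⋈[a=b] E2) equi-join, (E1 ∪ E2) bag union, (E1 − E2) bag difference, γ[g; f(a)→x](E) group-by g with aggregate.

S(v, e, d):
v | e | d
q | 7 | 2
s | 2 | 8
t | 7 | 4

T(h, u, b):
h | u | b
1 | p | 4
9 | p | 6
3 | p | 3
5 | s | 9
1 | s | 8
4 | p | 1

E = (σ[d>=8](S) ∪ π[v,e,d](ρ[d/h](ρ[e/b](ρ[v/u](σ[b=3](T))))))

Subexpression sizes:
  S → 3
  σ[d>=8](S) → 1
  T → 6
  σ[b=3](T) → 1
  ρ[v/u](σ[b=3](T)) → 1
  ρ[e/b](ρ[v/u](σ[b=3](T))) → 1
  ρ[d/h](ρ[e/b](ρ[v/u](σ[b=3](T)))) → 1
  π[v,e,d](ρ[d/h](ρ[e/b](ρ[v/u](σ[b=3](T))))) → 1
  (σ[d>=8](S) ∪ π[v,e,d](ρ[d/h](ρ[e/b](ρ[v/u](σ[b=3](T)))))) → 2

|E| = 2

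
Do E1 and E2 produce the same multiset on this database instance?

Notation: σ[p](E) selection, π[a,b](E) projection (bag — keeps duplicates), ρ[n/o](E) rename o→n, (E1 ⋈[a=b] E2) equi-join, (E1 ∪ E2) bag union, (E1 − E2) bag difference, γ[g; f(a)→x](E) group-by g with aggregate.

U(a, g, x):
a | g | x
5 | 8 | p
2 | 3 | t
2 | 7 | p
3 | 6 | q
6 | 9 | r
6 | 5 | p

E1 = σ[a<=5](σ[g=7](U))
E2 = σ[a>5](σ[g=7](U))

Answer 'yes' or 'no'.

E1 row counts bottom-up:
  U → 6
  σ[g=7](U) → 1
  σ[a<=5](σ[g=7](U)) → 1
E2 row counts bottom-up:
  U → 6
  σ[g=7](U) → 1
  σ[a>5](σ[g=7](U)) → 0

E1 result:
a | g | x
2 | 7 | p
E2 result:
a | g | x
(0 rows)
Witness: (2, 7, 'p') appears 1× in E1 but 0× in E2.

no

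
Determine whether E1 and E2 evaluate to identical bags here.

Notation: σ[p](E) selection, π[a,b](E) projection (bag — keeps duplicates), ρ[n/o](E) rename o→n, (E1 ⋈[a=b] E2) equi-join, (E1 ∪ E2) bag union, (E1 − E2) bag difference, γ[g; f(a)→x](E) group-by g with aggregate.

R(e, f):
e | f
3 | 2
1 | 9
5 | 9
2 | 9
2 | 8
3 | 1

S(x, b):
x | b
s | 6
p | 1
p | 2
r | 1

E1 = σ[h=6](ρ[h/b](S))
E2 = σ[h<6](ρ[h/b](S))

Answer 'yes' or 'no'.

E1 stepwise |·|:
  S → 4
  ρ[h/b](S) → 4
  σ[h=6](ρ[h/b](S)) → 1
E2 stepwise |·|:
  S → 4
  ρ[h/b](S) → 4
  σ[h<6](ρ[h/b](S)) → 3

E1 result:
x | h
s | 6
E2 result:
x | h
p | 1
p | 2
r | 1
Witness: ('r', 1) appears 0× in E1 but 1× in E2.

no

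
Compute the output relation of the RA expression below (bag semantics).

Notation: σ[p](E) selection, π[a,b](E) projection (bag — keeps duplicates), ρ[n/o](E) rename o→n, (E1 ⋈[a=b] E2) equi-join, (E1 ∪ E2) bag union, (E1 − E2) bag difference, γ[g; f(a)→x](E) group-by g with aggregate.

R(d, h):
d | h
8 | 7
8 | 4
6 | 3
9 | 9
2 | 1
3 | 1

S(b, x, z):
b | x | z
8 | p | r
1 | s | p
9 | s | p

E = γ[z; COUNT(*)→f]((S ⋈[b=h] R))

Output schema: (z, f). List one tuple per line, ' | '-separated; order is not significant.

Per-node cardinality:
  S → 3
  R → 6
  (S ⋈[b=h] R) → 3
  γ[z; COUNT(*)→f]((S ⋈[b=h] R)) → 1

== RESULT ==
z | f
p | 3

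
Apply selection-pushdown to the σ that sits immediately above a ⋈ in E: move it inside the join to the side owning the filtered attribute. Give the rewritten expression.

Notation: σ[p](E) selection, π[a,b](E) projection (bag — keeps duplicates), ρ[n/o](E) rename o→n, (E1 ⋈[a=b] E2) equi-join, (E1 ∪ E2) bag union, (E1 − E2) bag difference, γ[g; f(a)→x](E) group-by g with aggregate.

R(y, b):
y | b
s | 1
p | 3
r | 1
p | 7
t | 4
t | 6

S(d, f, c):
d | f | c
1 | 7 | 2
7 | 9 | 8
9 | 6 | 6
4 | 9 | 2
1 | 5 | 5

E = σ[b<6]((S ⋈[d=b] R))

σ filters on b, owned by the right side.
E' = (S ⋈[d=b] σ[b<6](R))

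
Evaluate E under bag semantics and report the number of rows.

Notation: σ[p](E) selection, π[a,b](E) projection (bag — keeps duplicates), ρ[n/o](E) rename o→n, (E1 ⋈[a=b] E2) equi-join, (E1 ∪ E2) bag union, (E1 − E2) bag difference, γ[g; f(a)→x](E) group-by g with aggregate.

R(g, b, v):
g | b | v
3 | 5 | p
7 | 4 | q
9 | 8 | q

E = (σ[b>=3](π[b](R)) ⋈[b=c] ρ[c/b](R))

Row counts bottom-up:
  R → 3
  π[b](R) → 3
  σ[b>=3](π[b](R)) → 3
  R → 3
  ρ[c/b](R) → 3
  (σ[b>=3](π[b](R)) ⋈[b=c] ρ[c/b](R)) → 3

|E| = 3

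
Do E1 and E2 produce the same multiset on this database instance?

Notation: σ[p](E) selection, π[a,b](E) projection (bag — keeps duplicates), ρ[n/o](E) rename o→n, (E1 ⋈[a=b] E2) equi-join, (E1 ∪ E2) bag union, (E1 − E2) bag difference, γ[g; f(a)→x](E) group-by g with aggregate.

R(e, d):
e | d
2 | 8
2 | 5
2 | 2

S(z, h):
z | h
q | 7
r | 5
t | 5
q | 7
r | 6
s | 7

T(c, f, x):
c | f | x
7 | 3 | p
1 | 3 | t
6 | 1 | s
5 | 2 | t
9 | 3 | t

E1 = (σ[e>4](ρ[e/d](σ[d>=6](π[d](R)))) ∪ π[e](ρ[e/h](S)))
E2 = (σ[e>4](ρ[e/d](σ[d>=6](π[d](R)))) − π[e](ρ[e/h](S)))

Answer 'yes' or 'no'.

E1 subexpression sizes:
  R → 3
  π[d](R) → 3
  σ[d>=6](π[d](R)) → 1
  ρ[e/d](σ[d>=6](π[d](R))) → 1
  σ[e>4](ρ[e/d](σ[d>=6](π[d](R)))) → 1
  S → 6
  ρ[e/h](S) → 6
  π[e](ρ[e/h](S)) → 6
  (σ[e>4](ρ[e/d](σ[d>=6](π[d](R)))) ∪ π[e](ρ[e/h](S))) → 7
E2 subexpression sizes:
  R → 3
  π[d](R) → 3
  σ[d>=6](π[d](R)) → 1
  ρ[e/d](σ[d>=6](π[d](R))) → 1
  σ[e>4](ρ[e/d](σ[d>=6](π[d](R)))) → 1
  S → 6
  ρ[e/h](S) → 6
  π[e](ρ[e/h](S)) → 6
  (σ[e>4](ρ[e/d](σ[d>=6](π[d](R)))) − π[e](ρ[e/h](S))) → 1

E1 result:
e
5
5
6
7
7
7
8
E2 result:
e
8
Witness: (6,) appears 1× in E1 but 0× in E2.

no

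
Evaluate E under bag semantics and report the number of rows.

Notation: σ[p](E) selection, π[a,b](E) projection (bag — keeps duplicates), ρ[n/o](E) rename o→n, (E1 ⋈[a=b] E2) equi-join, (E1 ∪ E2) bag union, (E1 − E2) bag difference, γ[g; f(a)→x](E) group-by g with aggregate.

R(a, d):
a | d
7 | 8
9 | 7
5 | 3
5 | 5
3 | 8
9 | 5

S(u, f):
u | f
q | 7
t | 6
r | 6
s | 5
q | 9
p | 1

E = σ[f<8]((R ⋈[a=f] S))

Stepwise |·|:
  R → 6
  S → 6
  (R ⋈[a=f] S) → 5
  σ[f<8]((R ⋈[a=f] S)) → 3

|E| = 3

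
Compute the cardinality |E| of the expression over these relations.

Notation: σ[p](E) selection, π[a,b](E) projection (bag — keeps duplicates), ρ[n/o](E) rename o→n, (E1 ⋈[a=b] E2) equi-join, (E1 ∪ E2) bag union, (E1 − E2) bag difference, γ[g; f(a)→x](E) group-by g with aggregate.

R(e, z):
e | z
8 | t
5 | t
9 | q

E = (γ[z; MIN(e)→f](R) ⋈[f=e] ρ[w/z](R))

Per-node cardinality:
  R → 3
  γ[z; MIN(e)→f](R) → 2
  R → 3
  ρ[w/z](R) → 3
  (γ[z; MIN(e)→f](R) ⋈[f=e] ρ[w/z](R)) → 2

|E| = 2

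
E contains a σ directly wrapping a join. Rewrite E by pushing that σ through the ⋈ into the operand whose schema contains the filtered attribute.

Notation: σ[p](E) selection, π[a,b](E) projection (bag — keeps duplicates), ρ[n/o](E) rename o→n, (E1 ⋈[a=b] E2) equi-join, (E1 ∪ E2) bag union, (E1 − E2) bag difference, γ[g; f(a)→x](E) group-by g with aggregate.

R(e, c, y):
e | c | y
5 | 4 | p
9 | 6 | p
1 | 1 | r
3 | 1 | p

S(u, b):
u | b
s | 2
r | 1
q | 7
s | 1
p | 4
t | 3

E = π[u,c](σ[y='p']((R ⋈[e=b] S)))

σ filters on y, owned by the left side.
E' = π[u,c]((σ[y='p'](R) ⋈[e=b] S))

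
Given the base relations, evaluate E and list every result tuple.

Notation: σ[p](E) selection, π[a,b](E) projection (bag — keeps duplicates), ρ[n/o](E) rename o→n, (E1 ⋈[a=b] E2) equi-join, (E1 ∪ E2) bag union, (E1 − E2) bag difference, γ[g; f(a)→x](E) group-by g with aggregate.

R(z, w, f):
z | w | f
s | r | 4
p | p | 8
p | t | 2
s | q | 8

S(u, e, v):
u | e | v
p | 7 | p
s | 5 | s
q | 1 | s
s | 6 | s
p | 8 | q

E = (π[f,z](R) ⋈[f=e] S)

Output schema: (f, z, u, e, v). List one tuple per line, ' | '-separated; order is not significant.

Subexpression sizes:
  R → 4
  π[f,z](R) → 4
  S → 5
  (π[f,z](R) ⋈[f=e] S) → 2

== RESULT ==
f | z | u | e | v
8 | p | p | 8 | q
8 | s | p | 8 | q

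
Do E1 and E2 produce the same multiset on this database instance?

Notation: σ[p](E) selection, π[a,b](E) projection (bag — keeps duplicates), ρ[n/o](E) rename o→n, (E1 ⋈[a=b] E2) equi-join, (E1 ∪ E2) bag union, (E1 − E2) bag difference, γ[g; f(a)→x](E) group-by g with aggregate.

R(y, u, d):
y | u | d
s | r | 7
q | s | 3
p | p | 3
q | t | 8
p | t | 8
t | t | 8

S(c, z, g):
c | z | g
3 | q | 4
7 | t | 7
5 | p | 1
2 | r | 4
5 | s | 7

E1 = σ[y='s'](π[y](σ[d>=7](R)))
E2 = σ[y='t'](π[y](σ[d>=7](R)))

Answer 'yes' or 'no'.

E1 subexpression sizes:
  R → 6
  σ[d>=7](R) → 4
  π[y](σ[d>=7](R)) → 4
  σ[y='s'](π[y](σ[d>=7](R))) → 1
E2 subexpression sizes:
  R → 6
  σ[d>=7](R) → 4
  π[y](σ[d>=7](R)) → 4
  σ[y='t'](π[y](σ[d>=7](R))) → 1

E1 result:
y
s
E2 result:
y
t
Witness: ('t',) appears 0× in E1 but 1× in E2.

no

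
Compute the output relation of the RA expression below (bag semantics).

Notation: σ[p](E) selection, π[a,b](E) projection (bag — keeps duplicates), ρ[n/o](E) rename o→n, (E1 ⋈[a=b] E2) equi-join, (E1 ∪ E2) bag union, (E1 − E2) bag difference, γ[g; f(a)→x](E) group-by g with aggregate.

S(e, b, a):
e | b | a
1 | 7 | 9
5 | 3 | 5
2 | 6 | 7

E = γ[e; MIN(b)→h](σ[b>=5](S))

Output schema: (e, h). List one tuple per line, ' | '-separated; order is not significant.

Per-node cardinality:
  S → 3
  σ[b>=5](S) → 2
  γ[e; MIN(b)→h](σ[b>=5](S)) → 2

== RESULT ==
e | h
1 | 7
2 | 6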